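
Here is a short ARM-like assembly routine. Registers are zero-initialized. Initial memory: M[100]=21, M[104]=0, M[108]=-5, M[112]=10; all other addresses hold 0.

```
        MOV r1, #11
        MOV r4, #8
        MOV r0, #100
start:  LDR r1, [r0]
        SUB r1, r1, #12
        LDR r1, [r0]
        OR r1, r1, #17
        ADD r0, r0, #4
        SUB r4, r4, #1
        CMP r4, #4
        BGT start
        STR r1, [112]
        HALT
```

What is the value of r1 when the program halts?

r1=11
r4=8
r0=100
r1=M[100]=21
r1=21-12=9
r1=M[100]=21
r1=21|17=21
r0=100+4=104
r4=8-1=7
CMP r4, #4  (cmp 7,4)
BGT start: taken
r1=M[104]=0
r1=0-12=-12
r1=M[104]=0
r1=0|17=17
r0=104+4=108
r4=7-1=6
CMP r4, #4  (cmp 6,4)
BGT start: taken
r1=M[108]=-5
r1=(-5)-12=-17
r1=M[108]=-5
r1=(-5)|17=-5
r0=108+4=112
r4=6-1=5
CMP r4, #4  (cmp 5,4)
BGT start: taken
r1=M[112]=10
r1=10-12=-2
r1=M[112]=10
r1=10|17=27
r0=112+4=116
r4=5-1=4
CMP r4, #4  (cmp 4,4)
BGT start: not taken
STR r1, [112] → M[112]=27
halt.

27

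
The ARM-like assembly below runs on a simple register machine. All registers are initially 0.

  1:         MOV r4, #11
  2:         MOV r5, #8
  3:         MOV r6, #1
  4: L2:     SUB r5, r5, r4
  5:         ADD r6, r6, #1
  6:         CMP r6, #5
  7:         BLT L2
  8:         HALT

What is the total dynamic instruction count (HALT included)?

r4=11
r5=8
r6=1
r5=8-11=-3
r6=1+1=2
CMP r6, #5  (cmp 2,5)
BLT L2: taken
r5=(-3)-11=-14
r6=2+1=3
CMP r6, #5  (cmp 3,5)
BLT L2: taken
r5=(-14)-11=-25
r6=3+1=4
CMP r6, #5  (cmp 4,5)
BLT L2: taken
r5=(-25)-11=-36
r6=4+1=5
CMP r6, #5  (cmp 5,5)
BLT L2: not taken
halt.
Total executed instructions: 20.

20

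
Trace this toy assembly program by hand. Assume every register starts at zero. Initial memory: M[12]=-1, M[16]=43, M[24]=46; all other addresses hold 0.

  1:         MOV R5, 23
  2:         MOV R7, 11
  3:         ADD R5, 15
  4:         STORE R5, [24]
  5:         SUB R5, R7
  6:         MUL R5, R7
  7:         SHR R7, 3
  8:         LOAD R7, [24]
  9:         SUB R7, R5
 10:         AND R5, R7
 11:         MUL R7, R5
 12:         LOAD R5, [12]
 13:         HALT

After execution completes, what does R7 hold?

-10619

MOV R5, 23 → R5=23
MOV R7, 11 → R7=11
ADD R5, 15 → R5=23+15=38
STORE R5, [24] → M[24]=38
SUB R5, R7 → R5=38-11=27
MUL R5, R7 → R5=27*11=297
SHR R7, 3 → R7=11>>3=1
LOAD R7, [24] → R7=M[24]=38
SUB R7, R5 → R7=38-297=-259
AND R5, R7 → R5=297&(-259)=41
MUL R7, R5 → R7=(-259)*41=-10619
LOAD R5, [12] → R5=M[12]=-1
halt.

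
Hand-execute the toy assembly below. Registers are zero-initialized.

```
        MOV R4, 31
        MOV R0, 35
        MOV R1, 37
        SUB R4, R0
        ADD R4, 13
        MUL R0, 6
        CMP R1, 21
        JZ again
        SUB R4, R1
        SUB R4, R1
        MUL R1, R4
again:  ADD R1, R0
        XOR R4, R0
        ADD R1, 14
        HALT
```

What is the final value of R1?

MOV R4, 31 → R4=31
MOV R0, 35 → R0=35
MOV R1, 37 → R1=37
SUB R4, R0 → R4=31-35=-4
ADD R4, 13 → R4=(-4)+13=9
MUL R0, 6 → R0=35*6=210
CMP R1, 21  (cmp 37,21)
JZ again: not taken
SUB R4, R1 → R4=9-37=-28
SUB R4, R1 → R4=(-28)-37=-65
MUL R1, R4 → R1=37*(-65)=-2405
ADD R1, R0 → R1=(-2405)+210=-2195
XOR R4, R0 → R4=(-65)^210=-147
ADD R1, 14 → R1=(-2195)+14=-2181
halt.

-2181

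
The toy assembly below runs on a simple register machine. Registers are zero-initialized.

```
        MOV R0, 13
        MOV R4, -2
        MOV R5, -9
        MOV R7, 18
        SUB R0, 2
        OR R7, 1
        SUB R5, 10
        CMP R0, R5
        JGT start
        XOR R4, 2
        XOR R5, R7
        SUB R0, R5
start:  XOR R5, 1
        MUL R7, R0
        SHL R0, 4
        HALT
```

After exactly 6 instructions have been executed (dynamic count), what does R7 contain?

R0=13
R4=-2
R5=-9
R7=18
R0=13-2=11
R7=18|1=19
After step 6: R7 = 19.

19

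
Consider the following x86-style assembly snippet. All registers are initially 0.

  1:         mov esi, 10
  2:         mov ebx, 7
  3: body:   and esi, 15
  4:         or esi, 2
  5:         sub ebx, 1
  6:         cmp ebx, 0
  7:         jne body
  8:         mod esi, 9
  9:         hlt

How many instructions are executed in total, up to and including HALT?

after mov esi, 10: esi=10
after mov ebx, 7: ebx=7
after and esi, 15: esi=10&15=10
after or esi, 2: esi=10|2=10
after sub ebx, 1: ebx=7-1=6
cmp ebx, 0  (cmp 6,0)
jne body: taken
after and esi, 15: esi=10&15=10
after or esi, 2: esi=10|2=10
after sub ebx, 1: ebx=6-1=5
cmp ebx, 0  (cmp 5,0)
jne body: taken
after and esi, 15: esi=10&15=10
after or esi, 2: esi=10|2=10
after sub ebx, 1: ebx=5-1=4
cmp ebx, 0  (cmp 4,0)
jne body: taken
after and esi, 15: esi=10&15=10
after or esi, 2: esi=10|2=10
after sub ebx, 1: ebx=4-1=3
cmp ebx, 0  (cmp 3,0)
jne body: taken
after and esi, 15: esi=10&15=10
after or esi, 2: esi=10|2=10
after sub ebx, 1: ebx=3-1=2
cmp ebx, 0  (cmp 2,0)
jne body: taken
after and esi, 15: esi=10&15=10
after or esi, 2: esi=10|2=10
after sub ebx, 1: ebx=2-1=1
cmp ebx, 0  (cmp 1,0)
jne body: taken
after and esi, 15: esi=10&15=10
after or esi, 2: esi=10|2=10
after sub ebx, 1: ebx=1-1=0
cmp ebx, 0  (cmp 0,0)
jne body: not taken
after mod esi, 9: esi=10%9=1
halt.
Total executed instructions: 39.

39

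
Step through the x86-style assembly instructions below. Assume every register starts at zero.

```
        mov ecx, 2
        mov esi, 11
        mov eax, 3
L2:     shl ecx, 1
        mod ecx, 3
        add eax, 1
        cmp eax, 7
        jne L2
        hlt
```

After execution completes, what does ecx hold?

2

after mov ecx, 2: ecx=2
after mov esi, 11: esi=11
after mov eax, 3: eax=3
after shl ecx, 1: ecx=2<<1=4
after mod ecx, 3: ecx=4%3=1
after add eax, 1: eax=3+1=4
cmp eax, 7  (cmp 4,7)
jne L2: taken
after shl ecx, 1: ecx=1<<1=2
after mod ecx, 3: ecx=2%3=2
after add eax, 1: eax=4+1=5
cmp eax, 7  (cmp 5,7)
jne L2: taken
after shl ecx, 1: ecx=2<<1=4
after mod ecx, 3: ecx=4%3=1
after add eax, 1: eax=5+1=6
cmp eax, 7  (cmp 6,7)
jne L2: taken
after shl ecx, 1: ecx=1<<1=2
after mod ecx, 3: ecx=2%3=2
after add eax, 1: eax=6+1=7
cmp eax, 7  (cmp 7,7)
jne L2: not taken
halt.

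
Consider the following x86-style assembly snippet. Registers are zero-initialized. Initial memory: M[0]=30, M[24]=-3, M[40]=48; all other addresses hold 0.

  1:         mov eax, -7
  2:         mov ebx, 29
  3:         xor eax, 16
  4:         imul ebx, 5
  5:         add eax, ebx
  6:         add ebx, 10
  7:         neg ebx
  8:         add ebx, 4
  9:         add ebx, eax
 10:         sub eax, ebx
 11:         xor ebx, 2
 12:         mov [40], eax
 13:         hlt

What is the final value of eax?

eax=-7
ebx=29
eax=(-7)^16=-23
ebx=29*5=145
eax=(-23)+145=122
ebx=145+10=155
ebx=-(155)=-155
ebx=(-155)+4=-151
ebx=(-151)+122=-29
eax=122-(-29)=151
ebx=(-29)^2=-31
mov [40], eax → M[40]=151
halt.

151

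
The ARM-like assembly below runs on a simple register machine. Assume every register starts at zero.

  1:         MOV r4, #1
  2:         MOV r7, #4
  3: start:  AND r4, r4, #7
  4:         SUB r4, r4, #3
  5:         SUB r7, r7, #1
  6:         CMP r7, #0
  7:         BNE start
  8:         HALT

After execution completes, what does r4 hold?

r4=1
r7=4
r4=1&7=1
r4=1-3=-2
r7=4-1=3
CMP r7, #0  (cmp 3,0)
BNE start: taken
r4=(-2)&7=6
r4=6-3=3
r7=3-1=2
CMP r7, #0  (cmp 2,0)
BNE start: taken
r4=3&7=3
r4=3-3=0
r7=2-1=1
CMP r7, #0  (cmp 1,0)
BNE start: taken
r4=0&7=0
r4=0-3=-3
r7=1-1=0
CMP r7, #0  (cmp 0,0)
BNE start: not taken
halt.

-3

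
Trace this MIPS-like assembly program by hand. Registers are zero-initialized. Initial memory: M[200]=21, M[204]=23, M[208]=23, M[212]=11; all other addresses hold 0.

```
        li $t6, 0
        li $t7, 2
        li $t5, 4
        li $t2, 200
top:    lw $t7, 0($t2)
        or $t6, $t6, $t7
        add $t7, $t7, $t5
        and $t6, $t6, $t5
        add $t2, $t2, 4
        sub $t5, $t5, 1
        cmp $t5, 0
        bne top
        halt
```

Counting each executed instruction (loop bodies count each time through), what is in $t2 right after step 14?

204

$t6=0
$t7=2
$t5=4
$t2=200
$t7=M[200]=21
$t6=0|21=21
$t7=21+4=25
$t6=21&4=4
$t2=200+4=204
$t5=4-1=3
cmp $t5, 0  (cmp 3,0)
bne top: taken
$t7=M[204]=23
$t6=4|23=23
After step 14: $t2 = 204.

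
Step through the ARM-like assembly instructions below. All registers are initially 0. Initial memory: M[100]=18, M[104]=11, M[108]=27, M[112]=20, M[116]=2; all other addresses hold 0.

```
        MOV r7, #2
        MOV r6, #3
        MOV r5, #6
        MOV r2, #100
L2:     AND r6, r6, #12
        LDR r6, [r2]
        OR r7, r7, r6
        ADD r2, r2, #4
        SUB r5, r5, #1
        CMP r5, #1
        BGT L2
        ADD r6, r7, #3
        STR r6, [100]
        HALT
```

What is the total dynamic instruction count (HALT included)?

after MOV r7, #2: r7=2
after MOV r6, #3: r6=3
after MOV r5, #6: r5=6
after MOV r2, #100: r2=100
after AND r6, r6, #12: r6=3&12=0
after LDR r6, [r2]: r6=M[100]=18
after OR r7, r7, r6: r7=2|18=18
after ADD r2, r2, #4: r2=100+4=104
after SUB r5, r5, #1: r5=6-1=5
CMP r5, #1  (cmp 5,1)
BGT L2: taken
after AND r6, r6, #12: r6=18&12=0
after LDR r6, [r2]: r6=M[104]=11
after OR r7, r7, r6: r7=18|11=27
after ADD r2, r2, #4: r2=104+4=108
after SUB r5, r5, #1: r5=5-1=4
CMP r5, #1  (cmp 4,1)
BGT L2: taken
after AND r6, r6, #12: r6=11&12=8
after LDR r6, [r2]: r6=M[108]=27
after OR r7, r7, r6: r7=27|27=27
after ADD r2, r2, #4: r2=108+4=112
after SUB r5, r5, #1: r5=4-1=3
CMP r5, #1  (cmp 3,1)
BGT L2: taken
after AND r6, r6, #12: r6=27&12=8
after LDR r6, [r2]: r6=M[112]=20
after OR r7, r7, r6: r7=27|20=31
after ADD r2, r2, #4: r2=112+4=116
after SUB r5, r5, #1: r5=3-1=2
CMP r5, #1  (cmp 2,1)
BGT L2: taken
after AND r6, r6, #12: r6=20&12=4
after LDR r6, [r2]: r6=M[116]=2
after OR r7, r7, r6: r7=31|2=31
after ADD r2, r2, #4: r2=116+4=120
after SUB r5, r5, #1: r5=2-1=1
CMP r5, #1  (cmp 1,1)
BGT L2: not taken
after ADD r6, r7, #3: r6=31+3=34
STR r6, [100] → M[100]=34
halt.
Total executed instructions: 42.

42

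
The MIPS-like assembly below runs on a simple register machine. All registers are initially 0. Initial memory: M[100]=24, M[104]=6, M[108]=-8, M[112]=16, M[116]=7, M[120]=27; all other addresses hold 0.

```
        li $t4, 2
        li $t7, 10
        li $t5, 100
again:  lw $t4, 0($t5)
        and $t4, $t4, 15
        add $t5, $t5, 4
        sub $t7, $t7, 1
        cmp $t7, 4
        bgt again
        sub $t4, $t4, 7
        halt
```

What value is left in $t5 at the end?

$t4=2
$t7=10
$t5=100
$t4=M[100]=24
$t4=24&15=8
$t5=100+4=104
$t7=10-1=9
cmp $t7, 4  (cmp 9,4)
bgt again: taken
$t4=M[104]=6
$t4=6&15=6
$t5=104+4=108
$t7=9-1=8
cmp $t7, 4  (cmp 8,4)
bgt again: taken
$t4=M[108]=-8
$t4=(-8)&15=8
$t5=108+4=112
$t7=8-1=7
cmp $t7, 4  (cmp 7,4)
bgt again: taken
$t4=M[112]=16
$t4=16&15=0
$t5=112+4=116
$t7=7-1=6
cmp $t7, 4  (cmp 6,4)
bgt again: taken
$t4=M[116]=7
$t4=7&15=7
$t5=116+4=120
$t7=6-1=5
cmp $t7, 4  (cmp 5,4)
bgt again: taken
$t4=M[120]=27
$t4=27&15=11
$t5=120+4=124
$t7=5-1=4
cmp $t7, 4  (cmp 4,4)
bgt again: not taken
$t4=11-7=4
halt.

124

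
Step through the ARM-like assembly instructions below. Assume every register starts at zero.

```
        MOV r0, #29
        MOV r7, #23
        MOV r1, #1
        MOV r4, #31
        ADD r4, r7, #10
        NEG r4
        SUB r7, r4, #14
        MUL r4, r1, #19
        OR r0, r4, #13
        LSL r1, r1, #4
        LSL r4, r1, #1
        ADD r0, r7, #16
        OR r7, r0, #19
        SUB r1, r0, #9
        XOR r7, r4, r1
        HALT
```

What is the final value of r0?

r0=29
r7=23
r1=1
r4=31
r4=23+10=33
r4=-(33)=-33
r7=(-33)-14=-47
r4=1*19=19
r0=19|13=31
r1=1<<4=16
r4=16<<1=32
r0=(-47)+16=-31
r7=(-31)|19=-13
r1=(-31)-9=-40
r7=32^(-40)=-8
halt.

-31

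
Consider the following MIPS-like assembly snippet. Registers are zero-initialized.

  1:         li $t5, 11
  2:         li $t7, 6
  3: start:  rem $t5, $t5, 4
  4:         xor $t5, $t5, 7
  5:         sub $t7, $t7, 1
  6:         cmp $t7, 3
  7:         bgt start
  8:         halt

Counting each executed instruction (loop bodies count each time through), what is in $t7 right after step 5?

5

$t5=11
$t7=6
$t5=11%4=3
$t5=3^7=4
$t7=6-1=5
After step 5: $t7 = 5.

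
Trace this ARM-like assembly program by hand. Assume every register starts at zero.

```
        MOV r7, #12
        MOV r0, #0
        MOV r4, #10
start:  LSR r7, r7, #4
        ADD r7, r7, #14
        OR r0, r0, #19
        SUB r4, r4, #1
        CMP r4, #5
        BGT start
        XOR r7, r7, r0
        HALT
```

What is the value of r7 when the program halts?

29

after MOV r7, #12: r7=12
after MOV r0, #0: r0=0
after MOV r4, #10: r4=10
after LSR r7, r7, #4: r7=12>>4=0
after ADD r7, r7, #14: r7=0+14=14
after OR r0, r0, #19: r0=0|19=19
after SUB r4, r4, #1: r4=10-1=9
CMP r4, #5  (cmp 9,5)
BGT start: taken
after LSR r7, r7, #4: r7=14>>4=0
after ADD r7, r7, #14: r7=0+14=14
after OR r0, r0, #19: r0=19|19=19
after SUB r4, r4, #1: r4=9-1=8
CMP r4, #5  (cmp 8,5)
BGT start: taken
after LSR r7, r7, #4: r7=14>>4=0
after ADD r7, r7, #14: r7=0+14=14
after OR r0, r0, #19: r0=19|19=19
after SUB r4, r4, #1: r4=8-1=7
CMP r4, #5  (cmp 7,5)
BGT start: taken
after LSR r7, r7, #4: r7=14>>4=0
after ADD r7, r7, #14: r7=0+14=14
after OR r0, r0, #19: r0=19|19=19
after SUB r4, r4, #1: r4=7-1=6
CMP r4, #5  (cmp 6,5)
BGT start: taken
after LSR r7, r7, #4: r7=14>>4=0
after ADD r7, r7, #14: r7=0+14=14
after OR r0, r0, #19: r0=19|19=19
after SUB r4, r4, #1: r4=6-1=5
CMP r4, #5  (cmp 5,5)
BGT start: not taken
after XOR r7, r7, r0: r7=14^19=29
halt.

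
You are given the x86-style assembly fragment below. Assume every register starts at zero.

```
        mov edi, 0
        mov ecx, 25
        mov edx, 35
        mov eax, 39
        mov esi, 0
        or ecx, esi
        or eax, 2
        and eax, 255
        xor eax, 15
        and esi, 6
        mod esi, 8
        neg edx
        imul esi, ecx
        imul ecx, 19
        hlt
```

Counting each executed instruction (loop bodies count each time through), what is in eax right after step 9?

after mov edi, 0: edi=0
after mov ecx, 25: ecx=25
after mov edx, 35: edx=35
after mov eax, 39: eax=39
after mov esi, 0: esi=0
after or ecx, esi: ecx=25|0=25
after or eax, 2: eax=39|2=39
after and eax, 255: eax=39&255=39
after xor eax, 15: eax=39^15=40
After step 9: eax = 40.

40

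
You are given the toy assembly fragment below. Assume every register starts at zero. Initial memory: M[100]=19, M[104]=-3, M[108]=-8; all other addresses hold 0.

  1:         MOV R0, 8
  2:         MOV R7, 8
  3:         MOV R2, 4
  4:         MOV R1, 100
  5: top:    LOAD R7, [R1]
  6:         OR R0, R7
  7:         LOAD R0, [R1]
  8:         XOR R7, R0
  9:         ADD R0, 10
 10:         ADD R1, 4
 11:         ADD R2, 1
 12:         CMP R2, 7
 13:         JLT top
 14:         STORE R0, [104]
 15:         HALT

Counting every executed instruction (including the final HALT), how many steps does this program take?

after MOV R0, 8: R0=8
after MOV R7, 8: R7=8
after MOV R2, 4: R2=4
after MOV R1, 100: R1=100
after LOAD R7, [R1]: R7=M[100]=19
after OR R0, R7: R0=8|19=27
after LOAD R0, [R1]: R0=M[100]=19
after XOR R7, R0: R7=19^19=0
after ADD R0, 10: R0=19+10=29
after ADD R1, 4: R1=100+4=104
after ADD R2, 1: R2=4+1=5
CMP R2, 7  (cmp 5,7)
JLT top: taken
after LOAD R7, [R1]: R7=M[104]=-3
after OR R0, R7: R0=29|(-3)=-3
after LOAD R0, [R1]: R0=M[104]=-3
after XOR R7, R0: R7=(-3)^(-3)=0
after ADD R0, 10: R0=(-3)+10=7
after ADD R1, 4: R1=104+4=108
after ADD R2, 1: R2=5+1=6
CMP R2, 7  (cmp 6,7)
JLT top: taken
after LOAD R7, [R1]: R7=M[108]=-8
after OR R0, R7: R0=7|(-8)=-1
after LOAD R0, [R1]: R0=M[108]=-8
after XOR R7, R0: R7=(-8)^(-8)=0
after ADD R0, 10: R0=(-8)+10=2
after ADD R1, 4: R1=108+4=112
after ADD R2, 1: R2=6+1=7
CMP R2, 7  (cmp 7,7)
JLT top: not taken
STORE R0, [104] → M[104]=2
halt.
Total executed instructions: 33.

33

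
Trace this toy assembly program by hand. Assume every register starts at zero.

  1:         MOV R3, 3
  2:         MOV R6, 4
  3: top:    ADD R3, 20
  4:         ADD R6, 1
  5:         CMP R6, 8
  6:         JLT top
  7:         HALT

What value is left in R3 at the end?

after MOV R3, 3: R3=3
after MOV R6, 4: R6=4
after ADD R3, 20: R3=3+20=23
after ADD R6, 1: R6=4+1=5
CMP R6, 8  (cmp 5,8)
JLT top: taken
after ADD R3, 20: R3=23+20=43
after ADD R6, 1: R6=5+1=6
CMP R6, 8  (cmp 6,8)
JLT top: taken
after ADD R3, 20: R3=43+20=63
after ADD R6, 1: R6=6+1=7
CMP R6, 8  (cmp 7,8)
JLT top: taken
after ADD R3, 20: R3=63+20=83
after ADD R6, 1: R6=7+1=8
CMP R6, 8  (cmp 8,8)
JLT top: not taken
halt.

83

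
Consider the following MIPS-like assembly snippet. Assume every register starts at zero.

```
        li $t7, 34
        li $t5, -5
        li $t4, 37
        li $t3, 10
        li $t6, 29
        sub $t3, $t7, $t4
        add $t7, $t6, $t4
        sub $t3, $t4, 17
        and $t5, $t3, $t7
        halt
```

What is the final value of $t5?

0

$t7=34
$t5=-5
$t4=37
$t3=10
$t6=29
$t3=34-37=-3
$t7=29+37=66
$t3=37-17=20
$t5=20&66=0
halt.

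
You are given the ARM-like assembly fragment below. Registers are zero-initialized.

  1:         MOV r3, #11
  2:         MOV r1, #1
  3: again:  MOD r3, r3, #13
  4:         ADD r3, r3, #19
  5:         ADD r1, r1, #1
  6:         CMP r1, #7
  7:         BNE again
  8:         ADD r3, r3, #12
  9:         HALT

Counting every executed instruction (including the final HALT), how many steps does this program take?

after MOV r3, #11: r3=11
after MOV r1, #1: r1=1
after MOD r3, r3, #13: r3=11%13=11
after ADD r3, r3, #19: r3=11+19=30
after ADD r1, r1, #1: r1=1+1=2
CMP r1, #7  (cmp 2,7)
BNE again: taken
after MOD r3, r3, #13: r3=30%13=4
after ADD r3, r3, #19: r3=4+19=23
after ADD r1, r1, #1: r1=2+1=3
CMP r1, #7  (cmp 3,7)
BNE again: taken
after MOD r3, r3, #13: r3=23%13=10
after ADD r3, r3, #19: r3=10+19=29
after ADD r1, r1, #1: r1=3+1=4
CMP r1, #7  (cmp 4,7)
BNE again: taken
after MOD r3, r3, #13: r3=29%13=3
after ADD r3, r3, #19: r3=3+19=22
after ADD r1, r1, #1: r1=4+1=5
CMP r1, #7  (cmp 5,7)
BNE again: taken
after MOD r3, r3, #13: r3=22%13=9
after ADD r3, r3, #19: r3=9+19=28
after ADD r1, r1, #1: r1=5+1=6
CMP r1, #7  (cmp 6,7)
BNE again: taken
after MOD r3, r3, #13: r3=28%13=2
after ADD r3, r3, #19: r3=2+19=21
after ADD r1, r1, #1: r1=6+1=7
CMP r1, #7  (cmp 7,7)
BNE again: not taken
after ADD r3, r3, #12: r3=21+12=33
halt.
Total executed instructions: 34.

34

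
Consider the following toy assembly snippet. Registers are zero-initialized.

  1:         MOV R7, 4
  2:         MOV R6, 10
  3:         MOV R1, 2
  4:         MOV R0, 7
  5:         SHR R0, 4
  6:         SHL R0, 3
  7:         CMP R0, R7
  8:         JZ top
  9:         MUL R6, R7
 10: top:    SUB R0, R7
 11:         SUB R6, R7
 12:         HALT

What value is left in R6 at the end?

36

MOV R7, 4 → R7=4
MOV R6, 10 → R6=10
MOV R1, 2 → R1=2
MOV R0, 7 → R0=7
SHR R0, 4 → R0=7>>4=0
SHL R0, 3 → R0=0<<3=0
CMP R0, R7  (cmp 0,4)
JZ top: not taken
MUL R6, R7 → R6=10*4=40
SUB R0, R7 → R0=0-4=-4
SUB R6, R7 → R6=40-4=36
halt.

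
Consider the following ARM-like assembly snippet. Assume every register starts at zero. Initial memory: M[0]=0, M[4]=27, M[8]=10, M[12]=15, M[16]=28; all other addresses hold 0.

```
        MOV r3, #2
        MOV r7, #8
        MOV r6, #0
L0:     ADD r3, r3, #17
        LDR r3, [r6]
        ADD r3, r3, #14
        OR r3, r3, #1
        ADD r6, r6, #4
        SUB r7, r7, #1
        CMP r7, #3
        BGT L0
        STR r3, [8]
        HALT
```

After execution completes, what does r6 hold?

20

after MOV r3, #2: r3=2
after MOV r7, #8: r7=8
after MOV r6, #0: r6=0
after ADD r3, r3, #17: r3=2+17=19
after LDR r3, [r6]: r3=M[0]=0
after ADD r3, r3, #14: r3=0+14=14
after OR r3, r3, #1: r3=14|1=15
after ADD r6, r6, #4: r6=0+4=4
after SUB r7, r7, #1: r7=8-1=7
CMP r7, #3  (cmp 7,3)
BGT L0: taken
after ADD r3, r3, #17: r3=15+17=32
after LDR r3, [r6]: r3=M[4]=27
after ADD r3, r3, #14: r3=27+14=41
after OR r3, r3, #1: r3=41|1=41
after ADD r6, r6, #4: r6=4+4=8
after SUB r7, r7, #1: r7=7-1=6
CMP r7, #3  (cmp 6,3)
BGT L0: taken
after ADD r3, r3, #17: r3=41+17=58
after LDR r3, [r6]: r3=M[8]=10
after ADD r3, r3, #14: r3=10+14=24
after OR r3, r3, #1: r3=24|1=25
after ADD r6, r6, #4: r6=8+4=12
after SUB r7, r7, #1: r7=6-1=5
CMP r7, #3  (cmp 5,3)
BGT L0: taken
after ADD r3, r3, #17: r3=25+17=42
after LDR r3, [r6]: r3=M[12]=15
after ADD r3, r3, #14: r3=15+14=29
after OR r3, r3, #1: r3=29|1=29
after ADD r6, r6, #4: r6=12+4=16
after SUB r7, r7, #1: r7=5-1=4
CMP r7, #3  (cmp 4,3)
BGT L0: taken
after ADD r3, r3, #17: r3=29+17=46
after LDR r3, [r6]: r3=M[16]=28
after ADD r3, r3, #14: r3=28+14=42
after OR r3, r3, #1: r3=42|1=43
after ADD r6, r6, #4: r6=16+4=20
after SUB r7, r7, #1: r7=4-1=3
CMP r7, #3  (cmp 3,3)
BGT L0: not taken
STR r3, [8] → M[8]=43
halt.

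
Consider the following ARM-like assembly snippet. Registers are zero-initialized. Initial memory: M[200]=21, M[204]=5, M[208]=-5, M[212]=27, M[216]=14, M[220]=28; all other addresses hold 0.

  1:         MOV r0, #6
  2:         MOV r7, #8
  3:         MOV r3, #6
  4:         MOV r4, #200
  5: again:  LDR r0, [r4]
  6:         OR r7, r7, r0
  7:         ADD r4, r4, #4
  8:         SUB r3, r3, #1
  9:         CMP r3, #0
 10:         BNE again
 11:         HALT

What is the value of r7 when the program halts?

r0=6
r7=8
r3=6
r4=200
r0=M[200]=21
r7=8|21=29
r4=200+4=204
r3=6-1=5
CMP r3, #0  (cmp 5,0)
BNE again: taken
r0=M[204]=5
r7=29|5=29
r4=204+4=208
r3=5-1=4
CMP r3, #0  (cmp 4,0)
BNE again: taken
r0=M[208]=-5
r7=29|(-5)=-1
r4=208+4=212
r3=4-1=3
CMP r3, #0  (cmp 3,0)
BNE again: taken
r0=M[212]=27
r7=(-1)|27=-1
r4=212+4=216
r3=3-1=2
CMP r3, #0  (cmp 2,0)
BNE again: taken
r0=M[216]=14
r7=(-1)|14=-1
r4=216+4=220
r3=2-1=1
CMP r3, #0  (cmp 1,0)
BNE again: taken
r0=M[220]=28
r7=(-1)|28=-1
r4=220+4=224
r3=1-1=0
CMP r3, #0  (cmp 0,0)
BNE again: not taken
halt.

-1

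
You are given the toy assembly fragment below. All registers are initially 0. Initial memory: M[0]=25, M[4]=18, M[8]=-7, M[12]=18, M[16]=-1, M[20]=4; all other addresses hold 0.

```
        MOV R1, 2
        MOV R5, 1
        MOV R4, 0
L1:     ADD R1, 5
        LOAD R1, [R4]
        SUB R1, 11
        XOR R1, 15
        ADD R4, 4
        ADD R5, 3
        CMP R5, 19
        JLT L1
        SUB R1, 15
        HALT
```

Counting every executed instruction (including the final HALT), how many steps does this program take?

53

R1=2
R5=1
R4=0
R1=2+5=7
R1=M[0]=25
R1=25-11=14
R1=14^15=1
R4=0+4=4
R5=1+3=4
CMP R5, 19  (cmp 4,19)
JLT L1: taken
R1=1+5=6
R1=M[4]=18
R1=18-11=7
R1=7^15=8
R4=4+4=8
R5=4+3=7
CMP R5, 19  (cmp 7,19)
JLT L1: taken
R1=8+5=13
R1=M[8]=-7
R1=(-7)-11=-18
R1=(-18)^15=-31
R4=8+4=12
R5=7+3=10
CMP R5, 19  (cmp 10,19)
JLT L1: taken
R1=(-31)+5=-26
R1=M[12]=18
R1=18-11=7
R1=7^15=8
R4=12+4=16
R5=10+3=13
CMP R5, 19  (cmp 13,19)
JLT L1: taken
R1=8+5=13
R1=M[16]=-1
R1=(-1)-11=-12
R1=(-12)^15=-5
R4=16+4=20
R5=13+3=16
CMP R5, 19  (cmp 16,19)
JLT L1: taken
R1=(-5)+5=0
R1=M[20]=4
R1=4-11=-7
R1=(-7)^15=-10
R4=20+4=24
R5=16+3=19
CMP R5, 19  (cmp 19,19)
JLT L1: not taken
R1=(-10)-15=-25
halt.
Total executed instructions: 53.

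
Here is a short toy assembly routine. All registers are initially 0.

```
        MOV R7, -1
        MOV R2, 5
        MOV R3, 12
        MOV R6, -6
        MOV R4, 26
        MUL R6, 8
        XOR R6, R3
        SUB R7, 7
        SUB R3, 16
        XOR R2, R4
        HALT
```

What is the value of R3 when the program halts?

-4

after MOV R7, -1: R7=-1
after MOV R2, 5: R2=5
after MOV R3, 12: R3=12
after MOV R6, -6: R6=-6
after MOV R4, 26: R4=26
after MUL R6, 8: R6=(-6)*8=-48
after XOR R6, R3: R6=(-48)^12=-36
after SUB R7, 7: R7=(-1)-7=-8
after SUB R3, 16: R3=12-16=-4
after XOR R2, R4: R2=5^26=31
halt.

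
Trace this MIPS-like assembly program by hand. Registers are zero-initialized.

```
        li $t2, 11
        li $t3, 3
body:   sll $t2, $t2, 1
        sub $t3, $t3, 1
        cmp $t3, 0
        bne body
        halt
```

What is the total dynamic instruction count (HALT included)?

after li $t2, 11: $t2=11
after li $t3, 3: $t3=3
after sll $t2, $t2, 1: $t2=11<<1=22
after sub $t3, $t3, 1: $t3=3-1=2
cmp $t3, 0  (cmp 2,0)
bne body: taken
after sll $t2, $t2, 1: $t2=22<<1=44
after sub $t3, $t3, 1: $t3=2-1=1
cmp $t3, 0  (cmp 1,0)
bne body: taken
after sll $t2, $t2, 1: $t2=44<<1=88
after sub $t3, $t3, 1: $t3=1-1=0
cmp $t3, 0  (cmp 0,0)
bne body: not taken
halt.
Total executed instructions: 15.

15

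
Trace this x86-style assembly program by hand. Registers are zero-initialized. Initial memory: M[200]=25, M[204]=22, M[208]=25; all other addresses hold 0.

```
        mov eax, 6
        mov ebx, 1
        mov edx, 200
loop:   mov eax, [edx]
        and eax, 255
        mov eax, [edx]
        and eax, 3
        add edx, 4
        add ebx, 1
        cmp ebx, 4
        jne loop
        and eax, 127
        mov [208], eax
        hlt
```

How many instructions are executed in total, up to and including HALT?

30

eax=6
ebx=1
edx=200
eax=M[200]=25
eax=25&255=25
eax=M[200]=25
eax=25&3=1
edx=200+4=204
ebx=1+1=2
cmp ebx, 4  (cmp 2,4)
jne loop: taken
eax=M[204]=22
eax=22&255=22
eax=M[204]=22
eax=22&3=2
edx=204+4=208
ebx=2+1=3
cmp ebx, 4  (cmp 3,4)
jne loop: taken
eax=M[208]=25
eax=25&255=25
eax=M[208]=25
eax=25&3=1
edx=208+4=212
ebx=3+1=4
cmp ebx, 4  (cmp 4,4)
jne loop: not taken
eax=1&127=1
mov [208], eax → M[208]=1
halt.
Total executed instructions: 30.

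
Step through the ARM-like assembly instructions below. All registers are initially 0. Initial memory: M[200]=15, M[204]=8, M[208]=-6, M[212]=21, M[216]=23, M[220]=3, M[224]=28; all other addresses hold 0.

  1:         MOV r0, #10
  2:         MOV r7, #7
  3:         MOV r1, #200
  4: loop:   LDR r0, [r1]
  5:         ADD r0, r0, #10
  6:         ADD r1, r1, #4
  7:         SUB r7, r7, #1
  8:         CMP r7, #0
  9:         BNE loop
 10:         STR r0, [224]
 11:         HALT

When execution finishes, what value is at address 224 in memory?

r0=10
r7=7
r1=200
r0=M[200]=15
r0=15+10=25
r1=200+4=204
r7=7-1=6
CMP r7, #0  (cmp 6,0)
BNE loop: taken
r0=M[204]=8
r0=8+10=18
r1=204+4=208
r7=6-1=5
CMP r7, #0  (cmp 5,0)
BNE loop: taken
r0=M[208]=-6
r0=(-6)+10=4
r1=208+4=212
r7=5-1=4
CMP r7, #0  (cmp 4,0)
BNE loop: taken
r0=M[212]=21
r0=21+10=31
r1=212+4=216
r7=4-1=3
CMP r7, #0  (cmp 3,0)
BNE loop: taken
r0=M[216]=23
r0=23+10=33
r1=216+4=220
r7=3-1=2
CMP r7, #0  (cmp 2,0)
BNE loop: taken
r0=M[220]=3
r0=3+10=13
r1=220+4=224
r7=2-1=1
CMP r7, #0  (cmp 1,0)
BNE loop: taken
r0=M[224]=28
r0=28+10=38
r1=224+4=228
r7=1-1=0
CMP r7, #0  (cmp 0,0)
BNE loop: not taken
STR r0, [224] → M[224]=38
halt.

38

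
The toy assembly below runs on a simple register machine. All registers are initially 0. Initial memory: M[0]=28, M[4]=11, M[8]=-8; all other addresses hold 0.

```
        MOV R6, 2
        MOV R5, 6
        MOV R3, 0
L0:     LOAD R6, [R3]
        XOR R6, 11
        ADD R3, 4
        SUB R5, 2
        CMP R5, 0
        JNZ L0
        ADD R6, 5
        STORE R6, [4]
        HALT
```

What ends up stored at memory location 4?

R6=2
R5=6
R3=0
R6=M[0]=28
R6=28^11=23
R3=0+4=4
R5=6-2=4
CMP R5, 0  (cmp 4,0)
JNZ L0: taken
R6=M[4]=11
R6=11^11=0
R3=4+4=8
R5=4-2=2
CMP R5, 0  (cmp 2,0)
JNZ L0: taken
R6=M[8]=-8
R6=(-8)^11=-13
R3=8+4=12
R5=2-2=0
CMP R5, 0  (cmp 0,0)
JNZ L0: not taken
R6=(-13)+5=-8
STORE R6, [4] → M[4]=-8
halt.

-8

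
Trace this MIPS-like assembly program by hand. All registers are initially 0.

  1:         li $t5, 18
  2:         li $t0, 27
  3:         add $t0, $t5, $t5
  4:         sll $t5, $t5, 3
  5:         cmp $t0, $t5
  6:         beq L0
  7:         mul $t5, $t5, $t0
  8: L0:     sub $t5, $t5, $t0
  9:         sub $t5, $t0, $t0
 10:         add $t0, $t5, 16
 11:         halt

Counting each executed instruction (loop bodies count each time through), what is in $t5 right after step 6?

$t5=18
$t0=27
$t0=18+18=36
$t5=18<<3=144
cmp $t0, $t5  (cmp 36,144)
beq L0: not taken
After step 6: $t5 = 144.

144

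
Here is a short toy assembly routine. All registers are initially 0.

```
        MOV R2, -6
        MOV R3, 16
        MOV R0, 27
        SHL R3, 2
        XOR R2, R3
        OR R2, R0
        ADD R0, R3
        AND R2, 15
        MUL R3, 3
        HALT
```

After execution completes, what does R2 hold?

11

R2=-6
R3=16
R0=27
R3=16<<2=64
R2=(-6)^64=-70
R2=(-70)|27=-69
R0=27+64=91
R2=(-69)&15=11
R3=64*3=192
halt.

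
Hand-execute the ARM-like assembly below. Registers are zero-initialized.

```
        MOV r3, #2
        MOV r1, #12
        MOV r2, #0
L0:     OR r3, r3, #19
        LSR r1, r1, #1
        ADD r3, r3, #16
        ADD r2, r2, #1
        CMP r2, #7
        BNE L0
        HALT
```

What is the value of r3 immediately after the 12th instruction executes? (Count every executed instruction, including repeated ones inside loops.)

67

after MOV r3, #2: r3=2
after MOV r1, #12: r1=12
after MOV r2, #0: r2=0
after OR r3, r3, #19: r3=2|19=19
after LSR r1, r1, #1: r1=12>>1=6
after ADD r3, r3, #16: r3=19+16=35
after ADD r2, r2, #1: r2=0+1=1
CMP r2, #7  (cmp 1,7)
BNE L0: taken
after OR r3, r3, #19: r3=35|19=51
after LSR r1, r1, #1: r1=6>>1=3
after ADD r3, r3, #16: r3=51+16=67
After step 12: r3 = 67.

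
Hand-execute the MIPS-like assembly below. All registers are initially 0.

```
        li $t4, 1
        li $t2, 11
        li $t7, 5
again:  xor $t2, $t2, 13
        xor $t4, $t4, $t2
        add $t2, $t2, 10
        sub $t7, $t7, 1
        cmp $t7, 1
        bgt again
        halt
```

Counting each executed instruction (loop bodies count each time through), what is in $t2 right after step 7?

li $t4, 1 → $t4=1
li $t2, 11 → $t2=11
li $t7, 5 → $t7=5
xor $t2, $t2, 13 → $t2=11^13=6
xor $t4, $t4, $t2 → $t4=1^6=7
add $t2, $t2, 10 → $t2=6+10=16
sub $t7, $t7, 1 → $t7=5-1=4
After step 7: $t2 = 16.

16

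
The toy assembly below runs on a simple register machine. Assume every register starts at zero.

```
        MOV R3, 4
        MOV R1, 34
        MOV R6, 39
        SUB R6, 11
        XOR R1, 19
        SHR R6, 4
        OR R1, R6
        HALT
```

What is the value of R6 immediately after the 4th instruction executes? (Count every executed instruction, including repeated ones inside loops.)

28

after MOV R3, 4: R3=4
after MOV R1, 34: R1=34
after MOV R6, 39: R6=39
after SUB R6, 11: R6=39-11=28
After step 4: R6 = 28.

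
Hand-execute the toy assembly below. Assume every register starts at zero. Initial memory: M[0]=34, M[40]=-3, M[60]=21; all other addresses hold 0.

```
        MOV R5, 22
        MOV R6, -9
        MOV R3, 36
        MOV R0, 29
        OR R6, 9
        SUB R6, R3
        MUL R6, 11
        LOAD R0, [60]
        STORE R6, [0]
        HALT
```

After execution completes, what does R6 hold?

-407

after MOV R5, 22: R5=22
after MOV R6, -9: R6=-9
after MOV R3, 36: R3=36
after MOV R0, 29: R0=29
after OR R6, 9: R6=(-9)|9=-1
after SUB R6, R3: R6=(-1)-36=-37
after MUL R6, 11: R6=(-37)*11=-407
after LOAD R0, [60]: R0=M[60]=21
STORE R6, [0] → M[0]=-407
halt.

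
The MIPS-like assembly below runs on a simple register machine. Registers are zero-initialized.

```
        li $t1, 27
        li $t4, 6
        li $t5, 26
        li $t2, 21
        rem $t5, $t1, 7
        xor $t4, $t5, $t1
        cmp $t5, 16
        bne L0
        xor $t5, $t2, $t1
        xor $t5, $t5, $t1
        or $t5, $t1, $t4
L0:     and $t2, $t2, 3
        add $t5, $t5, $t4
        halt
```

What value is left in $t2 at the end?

after li $t1, 27: $t1=27
after li $t4, 6: $t4=6
after li $t5, 26: $t5=26
after li $t2, 21: $t2=21
after rem $t5, $t1, 7: $t5=27%7=6
after xor $t4, $t5, $t1: $t4=6^27=29
cmp $t5, 16  (cmp 6,16)
bne L0: taken
after and $t2, $t2, 3: $t2=21&3=1
after add $t5, $t5, $t4: $t5=6+29=35
halt.

1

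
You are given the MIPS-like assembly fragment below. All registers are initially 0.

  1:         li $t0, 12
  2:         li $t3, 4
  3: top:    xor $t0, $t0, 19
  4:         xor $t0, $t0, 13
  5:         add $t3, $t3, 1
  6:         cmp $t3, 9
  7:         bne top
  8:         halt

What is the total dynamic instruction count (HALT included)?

28

$t0=12
$t3=4
$t0=12^19=31
$t0=31^13=18
$t3=4+1=5
cmp $t3, 9  (cmp 5,9)
bne top: taken
$t0=18^19=1
$t0=1^13=12
$t3=5+1=6
cmp $t3, 9  (cmp 6,9)
bne top: taken
$t0=12^19=31
$t0=31^13=18
$t3=6+1=7
cmp $t3, 9  (cmp 7,9)
bne top: taken
$t0=18^19=1
$t0=1^13=12
$t3=7+1=8
cmp $t3, 9  (cmp 8,9)
bne top: taken
$t0=12^19=31
$t0=31^13=18
$t3=8+1=9
cmp $t3, 9  (cmp 9,9)
bne top: not taken
halt.
Total executed instructions: 28.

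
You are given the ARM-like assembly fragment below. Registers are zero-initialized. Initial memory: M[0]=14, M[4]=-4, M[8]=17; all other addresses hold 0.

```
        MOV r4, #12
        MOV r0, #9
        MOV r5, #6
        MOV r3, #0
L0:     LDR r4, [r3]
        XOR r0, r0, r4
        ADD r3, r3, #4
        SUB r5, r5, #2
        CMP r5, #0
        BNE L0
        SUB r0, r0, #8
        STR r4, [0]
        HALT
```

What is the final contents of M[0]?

17

MOV r4, #12 → r4=12
MOV r0, #9 → r0=9
MOV r5, #6 → r5=6
MOV r3, #0 → r3=0
LDR r4, [r3] → r4=M[0]=14
XOR r0, r0, r4 → r0=9^14=7
ADD r3, r3, #4 → r3=0+4=4
SUB r5, r5, #2 → r5=6-2=4
CMP r5, #0  (cmp 4,0)
BNE L0: taken
LDR r4, [r3] → r4=M[4]=-4
XOR r0, r0, r4 → r0=7^(-4)=-5
ADD r3, r3, #4 → r3=4+4=8
SUB r5, r5, #2 → r5=4-2=2
CMP r5, #0  (cmp 2,0)
BNE L0: taken
LDR r4, [r3] → r4=M[8]=17
XOR r0, r0, r4 → r0=(-5)^17=-22
ADD r3, r3, #4 → r3=8+4=12
SUB r5, r5, #2 → r5=2-2=0
CMP r5, #0  (cmp 0,0)
BNE L0: not taken
SUB r0, r0, #8 → r0=(-22)-8=-30
STR r4, [0] → M[0]=17
halt.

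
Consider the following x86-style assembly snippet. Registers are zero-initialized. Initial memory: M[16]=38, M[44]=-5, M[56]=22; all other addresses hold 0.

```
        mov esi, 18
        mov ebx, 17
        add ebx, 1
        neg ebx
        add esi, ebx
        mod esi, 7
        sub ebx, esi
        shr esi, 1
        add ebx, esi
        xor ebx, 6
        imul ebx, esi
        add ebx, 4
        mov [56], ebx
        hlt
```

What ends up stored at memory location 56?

mov esi, 18 → esi=18
mov ebx, 17 → ebx=17
add ebx, 1 → ebx=17+1=18
neg ebx → ebx=-(18)=-18
add esi, ebx → esi=18+(-18)=0
mod esi, 7 → esi=0%7=0
sub ebx, esi → ebx=(-18)-0=-18
shr esi, 1 → esi=0>>1=0
add ebx, esi → ebx=(-18)+0=-18
xor ebx, 6 → ebx=(-18)^6=-24
imul ebx, esi → ebx=(-24)*0=0
add ebx, 4 → ebx=0+4=4
mov [56], ebx → M[56]=4
halt.

4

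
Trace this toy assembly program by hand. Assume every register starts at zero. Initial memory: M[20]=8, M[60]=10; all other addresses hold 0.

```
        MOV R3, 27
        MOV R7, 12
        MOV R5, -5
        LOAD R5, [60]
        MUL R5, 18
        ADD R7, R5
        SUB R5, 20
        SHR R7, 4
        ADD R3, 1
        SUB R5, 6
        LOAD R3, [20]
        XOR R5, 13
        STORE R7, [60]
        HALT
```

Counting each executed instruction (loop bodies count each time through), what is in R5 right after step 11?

154

MOV R3, 27 → R3=27
MOV R7, 12 → R7=12
MOV R5, -5 → R5=-5
LOAD R5, [60] → R5=M[60]=10
MUL R5, 18 → R5=10*18=180
ADD R7, R5 → R7=12+180=192
SUB R5, 20 → R5=180-20=160
SHR R7, 4 → R7=192>>4=12
ADD R3, 1 → R3=27+1=28
SUB R5, 6 → R5=160-6=154
LOAD R3, [20] → R3=M[20]=8
After step 11: R5 = 154.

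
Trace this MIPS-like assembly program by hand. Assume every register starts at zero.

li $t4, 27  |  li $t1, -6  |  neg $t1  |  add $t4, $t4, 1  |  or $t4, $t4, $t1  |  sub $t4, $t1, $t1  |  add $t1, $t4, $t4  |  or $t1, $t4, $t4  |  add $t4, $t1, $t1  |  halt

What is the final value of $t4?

li $t4, 27 → $t4=27
li $t1, -6 → $t1=-6
neg $t1 → $t1=-(-6)=6
add $t4, $t4, 1 → $t4=27+1=28
or $t4, $t4, $t1 → $t4=28|6=30
sub $t4, $t1, $t1 → $t4=6-6=0
add $t1, $t4, $t4 → $t1=0+0=0
or $t1, $t4, $t4 → $t1=0|0=0
add $t4, $t1, $t1 → $t4=0+0=0
halt.

0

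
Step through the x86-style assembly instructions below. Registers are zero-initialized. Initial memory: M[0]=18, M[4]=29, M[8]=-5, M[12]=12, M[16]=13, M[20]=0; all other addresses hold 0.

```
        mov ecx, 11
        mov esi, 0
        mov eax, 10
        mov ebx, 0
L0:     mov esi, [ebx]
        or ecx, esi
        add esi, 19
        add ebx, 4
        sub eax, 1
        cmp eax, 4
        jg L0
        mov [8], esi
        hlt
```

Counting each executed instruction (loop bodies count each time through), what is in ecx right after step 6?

27

ecx=11
esi=0
eax=10
ebx=0
esi=M[0]=18
ecx=11|18=27
After step 6: ecx = 27.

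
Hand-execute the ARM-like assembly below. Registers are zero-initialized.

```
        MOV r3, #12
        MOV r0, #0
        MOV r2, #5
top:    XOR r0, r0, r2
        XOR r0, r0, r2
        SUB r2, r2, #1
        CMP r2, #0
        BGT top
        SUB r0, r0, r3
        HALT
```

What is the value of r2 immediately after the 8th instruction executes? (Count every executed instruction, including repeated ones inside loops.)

4

after MOV r3, #12: r3=12
after MOV r0, #0: r0=0
after MOV r2, #5: r2=5
after XOR r0, r0, r2: r0=0^5=5
after XOR r0, r0, r2: r0=5^5=0
after SUB r2, r2, #1: r2=5-1=4
CMP r2, #0  (cmp 4,0)
BGT top: taken
After step 8: r2 = 4.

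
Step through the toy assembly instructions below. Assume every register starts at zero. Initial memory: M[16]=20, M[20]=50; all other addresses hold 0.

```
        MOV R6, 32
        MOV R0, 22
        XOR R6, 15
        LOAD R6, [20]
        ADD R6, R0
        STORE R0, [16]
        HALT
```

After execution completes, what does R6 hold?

MOV R6, 32 → R6=32
MOV R0, 22 → R0=22
XOR R6, 15 → R6=32^15=47
LOAD R6, [20] → R6=M[20]=50
ADD R6, R0 → R6=50+22=72
STORE R0, [16] → M[16]=22
halt.

72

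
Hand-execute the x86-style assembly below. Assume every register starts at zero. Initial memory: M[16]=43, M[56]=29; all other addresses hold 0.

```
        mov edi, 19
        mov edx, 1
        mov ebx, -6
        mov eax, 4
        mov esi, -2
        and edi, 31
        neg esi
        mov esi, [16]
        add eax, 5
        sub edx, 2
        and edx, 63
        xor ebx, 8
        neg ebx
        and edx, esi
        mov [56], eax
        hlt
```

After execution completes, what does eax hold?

after mov edi, 19: edi=19
after mov edx, 1: edx=1
after mov ebx, -6: ebx=-6
after mov eax, 4: eax=4
after mov esi, -2: esi=-2
after and edi, 31: edi=19&31=19
after neg esi: esi=-(-2)=2
after mov esi, [16]: esi=M[16]=43
after add eax, 5: eax=4+5=9
after sub edx, 2: edx=1-2=-1
after and edx, 63: edx=(-1)&63=63
after xor ebx, 8: ebx=(-6)^8=-14
after neg ebx: ebx=-(-14)=14
after and edx, esi: edx=63&43=43
mov [56], eax → M[56]=9
halt.

9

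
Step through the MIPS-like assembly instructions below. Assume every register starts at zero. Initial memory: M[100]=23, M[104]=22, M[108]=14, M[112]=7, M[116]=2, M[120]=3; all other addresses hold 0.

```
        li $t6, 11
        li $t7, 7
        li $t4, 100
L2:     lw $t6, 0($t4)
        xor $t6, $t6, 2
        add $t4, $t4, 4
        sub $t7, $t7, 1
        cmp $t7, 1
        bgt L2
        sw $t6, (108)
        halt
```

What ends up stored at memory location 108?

1

li $t6, 11 → $t6=11
li $t7, 7 → $t7=7
li $t4, 100 → $t4=100
lw $t6, 0($t4) → $t6=M[100]=23
xor $t6, $t6, 2 → $t6=23^2=21
add $t4, $t4, 4 → $t4=100+4=104
sub $t7, $t7, 1 → $t7=7-1=6
cmp $t7, 1  (cmp 6,1)
bgt L2: taken
lw $t6, 0($t4) → $t6=M[104]=22
xor $t6, $t6, 2 → $t6=22^2=20
add $t4, $t4, 4 → $t4=104+4=108
sub $t7, $t7, 1 → $t7=6-1=5
cmp $t7, 1  (cmp 5,1)
bgt L2: taken
lw $t6, 0($t4) → $t6=M[108]=14
xor $t6, $t6, 2 → $t6=14^2=12
add $t4, $t4, 4 → $t4=108+4=112
sub $t7, $t7, 1 → $t7=5-1=4
cmp $t7, 1  (cmp 4,1)
bgt L2: taken
lw $t6, 0($t4) → $t6=M[112]=7
xor $t6, $t6, 2 → $t6=7^2=5
add $t4, $t4, 4 → $t4=112+4=116
sub $t7, $t7, 1 → $t7=4-1=3
cmp $t7, 1  (cmp 3,1)
bgt L2: taken
lw $t6, 0($t4) → $t6=M[116]=2
xor $t6, $t6, 2 → $t6=2^2=0
add $t4, $t4, 4 → $t4=116+4=120
sub $t7, $t7, 1 → $t7=3-1=2
cmp $t7, 1  (cmp 2,1)
bgt L2: taken
lw $t6, 0($t4) → $t6=M[120]=3
xor $t6, $t6, 2 → $t6=3^2=1
add $t4, $t4, 4 → $t4=120+4=124
sub $t7, $t7, 1 → $t7=2-1=1
cmp $t7, 1  (cmp 1,1)
bgt L2: not taken
sw $t6, (108) → M[108]=1
halt.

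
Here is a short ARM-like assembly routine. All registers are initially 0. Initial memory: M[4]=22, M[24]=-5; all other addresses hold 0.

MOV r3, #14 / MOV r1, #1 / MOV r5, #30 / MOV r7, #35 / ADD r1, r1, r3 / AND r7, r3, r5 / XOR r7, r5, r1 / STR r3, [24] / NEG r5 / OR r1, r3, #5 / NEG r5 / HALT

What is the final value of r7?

17

MOV r3, #14 → r3=14
MOV r1, #1 → r1=1
MOV r5, #30 → r5=30
MOV r7, #35 → r7=35
ADD r1, r1, r3 → r1=1+14=15
AND r7, r3, r5 → r7=14&30=14
XOR r7, r5, r1 → r7=30^15=17
STR r3, [24] → M[24]=14
NEG r5 → r5=-(30)=-30
OR r1, r3, #5 → r1=14|5=15
NEG r5 → r5=-(-30)=30
halt.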